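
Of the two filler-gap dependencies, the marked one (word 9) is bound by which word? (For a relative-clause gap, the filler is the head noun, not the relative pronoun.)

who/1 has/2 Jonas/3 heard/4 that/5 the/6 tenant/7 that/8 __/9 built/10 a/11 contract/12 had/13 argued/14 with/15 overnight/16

7

The marked gap is inside the relative clause, the subject of "built".
Its filler is the head noun "tenant" (via "that"), at word 7.
(The other dependency links word 1 to a gap after word 15.)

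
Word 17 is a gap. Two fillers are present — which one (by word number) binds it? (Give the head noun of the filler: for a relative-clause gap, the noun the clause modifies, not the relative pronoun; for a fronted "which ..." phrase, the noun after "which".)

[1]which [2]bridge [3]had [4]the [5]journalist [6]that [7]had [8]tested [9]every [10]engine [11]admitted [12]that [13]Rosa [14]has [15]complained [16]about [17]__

2

The marked gap is the object of the preposition "about" of "complained".
Its filler is the fronted wh-phrase "which bridge", at word 2.
(The other dependency links word 5 to a gap after word 6.)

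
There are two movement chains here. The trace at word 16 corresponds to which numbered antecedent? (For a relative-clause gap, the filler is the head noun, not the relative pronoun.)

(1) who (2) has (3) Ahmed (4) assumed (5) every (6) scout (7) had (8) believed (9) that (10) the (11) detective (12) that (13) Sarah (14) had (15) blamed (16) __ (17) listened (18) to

11

The marked gap is inside the relative clause, the direct object of "blamed".
Its filler is the head noun "detective" (via "that"), at word 11.
(The other dependency links word 1 to a gap after word 18.)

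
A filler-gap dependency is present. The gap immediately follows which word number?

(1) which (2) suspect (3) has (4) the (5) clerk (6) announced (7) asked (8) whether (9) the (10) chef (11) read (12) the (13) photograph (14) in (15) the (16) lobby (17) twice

6

The displaced element is "which suspect" (word 2).
It is linked across 1 clause boundary (Ø).
It functions as the subject of "asked", so the gap sits immediately after word 6 ("announced").
Base order: The clerk has announced that which suspect asked whether the chef read the photograph in the lobby twice.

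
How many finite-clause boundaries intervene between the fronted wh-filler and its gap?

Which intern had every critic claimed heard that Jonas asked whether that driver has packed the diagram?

"which intern" is extracted from the subject of "heard".
Boundaries crossed, outermost first: [Ø] — 1 in total.

1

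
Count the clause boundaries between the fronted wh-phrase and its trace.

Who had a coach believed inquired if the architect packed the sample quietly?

1

"who" is extracted from the subject of "inquired".
Boundaries crossed, outermost first: [Ø] — 1 in total.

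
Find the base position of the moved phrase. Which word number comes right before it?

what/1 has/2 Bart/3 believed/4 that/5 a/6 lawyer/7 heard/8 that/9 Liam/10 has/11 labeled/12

The displaced element is "what" (word 1).
It is linked across 2 clause boundaries (that → that).
It functions as the direct object of "labeled", so the gap sits immediately after word 12 ("labeled").
Base order: Bart has believed that a lawyer heard that Liam has labeled what.

12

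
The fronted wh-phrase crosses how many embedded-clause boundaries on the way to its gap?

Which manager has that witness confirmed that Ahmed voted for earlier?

"which manager" is extracted from the PP object of "voted".
Boundaries crossed, outermost first: [that] — 1 in total.

1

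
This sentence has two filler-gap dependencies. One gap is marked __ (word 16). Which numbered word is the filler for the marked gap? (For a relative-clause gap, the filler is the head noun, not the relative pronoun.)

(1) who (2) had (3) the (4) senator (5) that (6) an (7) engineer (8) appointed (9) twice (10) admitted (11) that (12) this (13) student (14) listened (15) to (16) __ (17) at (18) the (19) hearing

1

The marked gap is the object of the preposition "to" of "listened".
Its filler is the fronted wh-phrase "who", at word 1.
(The other dependency links word 4 to a gap after word 8.)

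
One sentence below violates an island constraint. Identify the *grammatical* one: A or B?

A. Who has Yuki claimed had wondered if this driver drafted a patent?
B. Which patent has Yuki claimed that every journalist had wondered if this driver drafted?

A

In B, the wh-phrase is extracted from inside a wh-island (introduced by "if"), which blocks movement.
In A, the extraction path crosses only that-complement boundaries, which are transparent.
So A is grammatical.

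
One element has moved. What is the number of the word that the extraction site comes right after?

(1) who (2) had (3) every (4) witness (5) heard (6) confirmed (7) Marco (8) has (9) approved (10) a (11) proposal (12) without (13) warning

The displaced element is "who" (word 1).
It is linked across 1 clause boundary (Ø).
It functions as the subject of "confirmed", so the gap sits immediately after word 5 ("heard").
Base order: Every witness had heard that who confirmed Marco has approved a proposal without warning.

5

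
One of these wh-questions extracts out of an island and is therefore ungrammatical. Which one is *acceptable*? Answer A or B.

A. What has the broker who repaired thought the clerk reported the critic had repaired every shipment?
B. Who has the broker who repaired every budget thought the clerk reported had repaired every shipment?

B

In A, the wh-phrase is extracted from inside a complex-NP island (relative clause) (introduced by "who"), which blocks movement.
In B, the extraction path crosses only that-complement boundaries, which are transparent.
So B is grammatical.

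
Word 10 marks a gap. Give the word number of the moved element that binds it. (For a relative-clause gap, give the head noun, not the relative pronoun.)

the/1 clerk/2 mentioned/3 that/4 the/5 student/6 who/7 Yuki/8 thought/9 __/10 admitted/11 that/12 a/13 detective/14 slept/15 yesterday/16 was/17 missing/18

The gap at 10 is the subject of "admitted", inside a relative clause.
The relative pronoun is "who" (word 7); it is bound by the head noun immediately before it.
Its filler is the head noun "student", at word 6.

6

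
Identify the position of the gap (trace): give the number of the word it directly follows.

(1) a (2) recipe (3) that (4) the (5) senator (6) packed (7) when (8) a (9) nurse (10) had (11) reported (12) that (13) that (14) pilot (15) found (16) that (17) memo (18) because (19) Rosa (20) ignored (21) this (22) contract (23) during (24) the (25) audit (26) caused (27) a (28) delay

The displaced element is "a recipe" (word 2).
It functions as the direct object of "packed", so the gap sits immediately after word 6 ("packed").
Base order: The senator packed a recipe when a nurse had reported that that pilot found that memo because Rosa ignored this contract during the audit.

6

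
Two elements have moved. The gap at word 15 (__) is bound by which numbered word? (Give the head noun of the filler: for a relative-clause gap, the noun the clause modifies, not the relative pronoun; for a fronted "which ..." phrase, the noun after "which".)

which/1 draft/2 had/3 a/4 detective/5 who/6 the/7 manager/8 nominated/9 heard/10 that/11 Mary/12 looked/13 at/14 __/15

2

The marked gap is the object of the preposition "at" of "looked".
Its filler is the fronted wh-phrase "which draft", at word 2.
(The other dependency links word 5 to a gap after word 9.)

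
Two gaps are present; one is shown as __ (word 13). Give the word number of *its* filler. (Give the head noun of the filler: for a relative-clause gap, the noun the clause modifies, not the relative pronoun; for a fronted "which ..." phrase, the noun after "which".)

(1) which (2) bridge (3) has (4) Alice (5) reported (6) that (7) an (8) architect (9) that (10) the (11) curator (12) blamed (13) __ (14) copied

The marked gap is inside the relative clause, the direct object of "blamed".
Its filler is the head noun "architect" (via "that"), at word 8.
(The other dependency links word 2 to a gap after word 14.)

8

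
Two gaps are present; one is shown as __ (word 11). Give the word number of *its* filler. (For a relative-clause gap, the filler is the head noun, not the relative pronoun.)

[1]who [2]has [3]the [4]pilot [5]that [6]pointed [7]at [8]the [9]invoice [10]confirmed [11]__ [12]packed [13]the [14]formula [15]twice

The marked gap is the subject of "packed".
Its filler is the fronted wh-phrase "who", at word 1.
(The other dependency links word 4 to a gap after word 5.)

1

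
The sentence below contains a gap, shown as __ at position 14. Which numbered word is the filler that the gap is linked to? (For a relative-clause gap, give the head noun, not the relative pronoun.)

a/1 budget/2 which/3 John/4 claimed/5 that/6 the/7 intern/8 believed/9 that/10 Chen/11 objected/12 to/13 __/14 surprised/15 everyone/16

2

The gap at 14 is the prepositional object of "objected", inside a relative clause.
The relative pronoun is "which" (word 3); it is bound by the head noun immediately before it.
Its filler is the head noun "budget", at word 2.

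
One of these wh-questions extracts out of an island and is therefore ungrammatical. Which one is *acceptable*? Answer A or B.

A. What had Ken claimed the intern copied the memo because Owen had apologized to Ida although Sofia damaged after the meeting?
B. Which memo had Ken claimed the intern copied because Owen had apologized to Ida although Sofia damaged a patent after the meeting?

In A, the wh-phrase is extracted from inside an adjunct island (introduced by "because"), which blocks movement.
In B, the extraction path crosses only that-complement boundaries, which are transparent.
So B is grammatical.

B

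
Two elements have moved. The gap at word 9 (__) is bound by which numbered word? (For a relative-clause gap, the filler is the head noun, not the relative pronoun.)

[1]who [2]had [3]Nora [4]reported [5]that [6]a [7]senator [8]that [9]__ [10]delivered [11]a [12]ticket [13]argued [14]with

7

The marked gap is inside the relative clause, the subject of "delivered".
Its filler is the head noun "senator" (via "that"), at word 7.
(The other dependency links word 1 to a gap after word 14.)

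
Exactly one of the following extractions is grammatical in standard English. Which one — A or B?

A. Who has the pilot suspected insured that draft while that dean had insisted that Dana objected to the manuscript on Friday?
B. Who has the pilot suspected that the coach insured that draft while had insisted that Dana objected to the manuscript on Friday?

In B, the wh-phrase is extracted from inside an adjunct island (introduced by "while"), which blocks movement.
In A, the extraction path crosses only that-complement boundaries, which are transparent.
So A is grammatical.

A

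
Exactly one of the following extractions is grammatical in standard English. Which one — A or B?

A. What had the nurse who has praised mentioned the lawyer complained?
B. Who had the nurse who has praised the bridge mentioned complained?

B

In A, the wh-phrase is extracted from inside a complex-NP island (relative clause) (introduced by "who"), which blocks movement.
In B, the extraction path crosses only that-complement boundaries, which are transparent.
So B is grammatical.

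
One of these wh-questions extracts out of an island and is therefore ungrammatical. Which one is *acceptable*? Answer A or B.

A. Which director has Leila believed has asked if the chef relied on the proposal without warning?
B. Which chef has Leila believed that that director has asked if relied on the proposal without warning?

In B, the wh-phrase is extracted from inside a wh-island (introduced by "if"), which blocks movement.
In A, the extraction path crosses only that-complement boundaries, which are transparent.
So A is grammatical.

A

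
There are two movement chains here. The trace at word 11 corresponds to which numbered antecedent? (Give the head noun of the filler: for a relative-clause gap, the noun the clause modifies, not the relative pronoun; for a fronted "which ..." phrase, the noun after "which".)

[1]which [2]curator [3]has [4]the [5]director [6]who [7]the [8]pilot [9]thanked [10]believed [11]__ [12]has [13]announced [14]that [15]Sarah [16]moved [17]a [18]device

2

The marked gap is the subject of "announced".
Its filler is the fronted wh-phrase "which curator", at word 2.
(The other dependency links word 5 to a gap after word 9.)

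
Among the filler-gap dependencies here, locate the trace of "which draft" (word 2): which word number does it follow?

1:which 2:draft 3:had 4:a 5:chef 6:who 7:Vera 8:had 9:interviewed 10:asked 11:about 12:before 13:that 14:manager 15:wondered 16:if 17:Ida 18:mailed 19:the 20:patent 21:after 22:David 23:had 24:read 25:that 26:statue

The displaced element is "which draft" (word 2).
It functions as the object of the preposition "about" of "asked", so the gap sits immediately after word 11 ("about").
Base order: A chef who Vera had interviewed had asked about which draft before that manager wondered if Ida mailed the patent after David had read that statue.

11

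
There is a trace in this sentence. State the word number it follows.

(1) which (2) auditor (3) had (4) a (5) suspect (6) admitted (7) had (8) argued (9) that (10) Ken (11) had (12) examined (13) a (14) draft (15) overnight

The displaced element is "which auditor" (word 2).
It is linked across 1 clause boundary (Ø).
It functions as the subject of "argued", so the gap sits immediately after word 6 ("admitted").
Base order: A suspect had admitted which auditor had argued that Ken had examined a draft overnight.

6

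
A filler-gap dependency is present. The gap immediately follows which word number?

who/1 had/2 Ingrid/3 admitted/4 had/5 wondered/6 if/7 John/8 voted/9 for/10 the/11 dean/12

4

The displaced element is "who" (word 1).
It is linked across 1 clause boundary (Ø).
It functions as the subject of "wondered", so the gap sits immediately after word 4 ("admitted").
Base order: Ingrid had admitted who had wondered if John voted for the dean.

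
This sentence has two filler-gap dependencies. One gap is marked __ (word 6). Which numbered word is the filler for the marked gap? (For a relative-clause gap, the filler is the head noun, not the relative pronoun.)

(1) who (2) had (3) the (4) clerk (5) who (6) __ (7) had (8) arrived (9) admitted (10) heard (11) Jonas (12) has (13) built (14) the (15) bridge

The marked gap is inside the relative clause, the subject of "arrived".
Its filler is the head noun "clerk" (via "who"), at word 4.
(The other dependency links word 1 to a gap after word 9.)

4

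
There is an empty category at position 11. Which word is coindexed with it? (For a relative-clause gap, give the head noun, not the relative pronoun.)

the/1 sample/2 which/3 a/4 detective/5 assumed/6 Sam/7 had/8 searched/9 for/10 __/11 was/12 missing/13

2

The gap at 11 is the prepositional object of "searched", inside a relative clause.
The relative pronoun is "which" (word 3); it is bound by the head noun immediately before it.
Its filler is the head noun "sample", at word 2.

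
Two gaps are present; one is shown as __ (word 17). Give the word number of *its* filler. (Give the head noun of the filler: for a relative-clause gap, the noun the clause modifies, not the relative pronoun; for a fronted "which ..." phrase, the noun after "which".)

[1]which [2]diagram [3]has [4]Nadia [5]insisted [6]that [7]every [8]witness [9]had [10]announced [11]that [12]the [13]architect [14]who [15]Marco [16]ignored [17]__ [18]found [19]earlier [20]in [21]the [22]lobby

13

The marked gap is inside the relative clause, the direct object of "ignored".
Its filler is the head noun "architect" (via "who"), at word 13.
(The other dependency links word 2 to a gap after word 18.)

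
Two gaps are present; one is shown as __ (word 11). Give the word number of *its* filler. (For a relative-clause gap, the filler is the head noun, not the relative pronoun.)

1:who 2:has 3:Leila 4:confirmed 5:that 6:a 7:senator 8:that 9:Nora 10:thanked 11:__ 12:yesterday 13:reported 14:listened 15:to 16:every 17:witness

7

The marked gap is inside the relative clause, the direct object of "thanked".
Its filler is the head noun "senator" (via "that"), at word 7.
(The other dependency links word 1 to a gap after word 13.)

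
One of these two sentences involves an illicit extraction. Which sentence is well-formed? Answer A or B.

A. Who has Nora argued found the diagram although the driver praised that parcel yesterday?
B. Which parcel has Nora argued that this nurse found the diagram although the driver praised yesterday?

In B, the wh-phrase is extracted from inside an adjunct island (introduced by "although"), which blocks movement.
In A, the extraction path crosses only that-complement boundaries, which are transparent.
So A is grammatical.

A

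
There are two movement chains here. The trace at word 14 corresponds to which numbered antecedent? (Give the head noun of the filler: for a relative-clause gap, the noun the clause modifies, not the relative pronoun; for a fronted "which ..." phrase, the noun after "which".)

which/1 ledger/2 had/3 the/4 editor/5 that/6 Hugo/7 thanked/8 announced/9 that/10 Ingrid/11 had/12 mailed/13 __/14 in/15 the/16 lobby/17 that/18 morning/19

The marked gap is the direct object of "mailed".
Its filler is the fronted wh-phrase "which ledger", at word 2.
(The other dependency links word 5 to a gap after word 8.)

2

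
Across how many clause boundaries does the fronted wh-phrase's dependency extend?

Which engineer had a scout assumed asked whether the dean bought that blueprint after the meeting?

1

"which engineer" is extracted from the subject of "asked".
Boundaries crossed, outermost first: [Ø] — 1 in total.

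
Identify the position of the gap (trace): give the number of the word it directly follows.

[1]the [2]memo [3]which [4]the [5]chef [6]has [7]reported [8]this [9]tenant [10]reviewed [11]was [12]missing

The displaced element is "the memo" (word 2).
It is linked across 1 clause boundary (Ø).
It functions as the direct object of "reviewed", so the gap sits immediately after word 10 ("reviewed").
Base order: The chef has reported this tenant reviewed the memo.

10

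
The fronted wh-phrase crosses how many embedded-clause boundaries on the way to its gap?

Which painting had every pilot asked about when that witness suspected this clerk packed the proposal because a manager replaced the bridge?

"which painting" originates inside the matrix clause — no clause boundary is crossed.

0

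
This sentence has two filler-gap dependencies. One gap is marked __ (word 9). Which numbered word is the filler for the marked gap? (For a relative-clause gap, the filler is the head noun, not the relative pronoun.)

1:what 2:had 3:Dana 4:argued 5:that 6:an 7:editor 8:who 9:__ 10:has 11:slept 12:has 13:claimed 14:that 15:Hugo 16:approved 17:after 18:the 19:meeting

7

The marked gap is inside the relative clause, the subject of "slept".
Its filler is the head noun "editor" (via "who"), at word 7.
(The other dependency links word 1 to a gap after word 16.)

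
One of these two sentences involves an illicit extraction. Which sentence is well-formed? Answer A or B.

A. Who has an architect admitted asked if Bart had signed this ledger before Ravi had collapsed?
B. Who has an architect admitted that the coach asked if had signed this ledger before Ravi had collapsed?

In B, the wh-phrase is extracted from inside a wh-island (introduced by "if"), which blocks movement.
In A, the extraction path crosses only that-complement boundaries, which are transparent.
So A is grammatical.

A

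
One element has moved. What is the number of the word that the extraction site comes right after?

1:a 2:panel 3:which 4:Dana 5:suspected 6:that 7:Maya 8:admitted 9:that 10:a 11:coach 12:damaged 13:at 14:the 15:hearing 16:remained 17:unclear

The displaced element is "a panel" (word 2).
It is linked across 2 clause boundaries (that → that).
It functions as the direct object of "damaged", so the gap sits immediately after word 12 ("damaged").
Base order: Dana suspected that Maya admitted that a coach damaged a panel at the hearing.

12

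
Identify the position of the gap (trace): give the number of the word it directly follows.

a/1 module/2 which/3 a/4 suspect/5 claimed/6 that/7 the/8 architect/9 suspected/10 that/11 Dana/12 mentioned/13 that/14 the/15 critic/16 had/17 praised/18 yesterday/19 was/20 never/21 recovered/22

18

The displaced element is "a module" (word 2).
It is linked across 3 clause boundaries (that → that → that).
It functions as the direct object of "praised", so the gap sits immediately after word 18 ("praised").
Base order: A suspect claimed that the architect suspected that Dana mentioned that the critic had praised a module yesterday.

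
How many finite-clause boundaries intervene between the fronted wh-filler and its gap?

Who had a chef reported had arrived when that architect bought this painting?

"who" is extracted from the subject of "arrived".
Boundaries crossed, outermost first: [Ø] — 1 in total.

1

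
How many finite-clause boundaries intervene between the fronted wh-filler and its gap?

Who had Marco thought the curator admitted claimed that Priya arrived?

"who" is extracted from the subject of "claimed".
Boundaries crossed, outermost first: [Ø], [Ø] — 2 in total.

2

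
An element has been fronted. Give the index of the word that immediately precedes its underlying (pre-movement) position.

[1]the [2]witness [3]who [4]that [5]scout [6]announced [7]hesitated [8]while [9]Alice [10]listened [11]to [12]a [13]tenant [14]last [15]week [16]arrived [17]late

The displaced element is "the witness" (word 2).
It is linked across 1 clause boundary (Ø).
It functions as the subject of "hesitated", so the gap sits immediately after word 6 ("announced").
Base order: That scout announced that the witness hesitated while Alice listened to a tenant last week.

6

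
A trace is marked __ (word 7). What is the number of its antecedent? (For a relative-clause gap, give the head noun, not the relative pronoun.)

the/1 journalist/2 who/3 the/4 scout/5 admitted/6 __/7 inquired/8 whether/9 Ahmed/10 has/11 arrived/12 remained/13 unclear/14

2

The gap at 7 is the subject of "inquired", inside a relative clause.
The relative pronoun is "who" (word 3); it is bound by the head noun immediately before it.
Its filler is the head noun "journalist", at word 2.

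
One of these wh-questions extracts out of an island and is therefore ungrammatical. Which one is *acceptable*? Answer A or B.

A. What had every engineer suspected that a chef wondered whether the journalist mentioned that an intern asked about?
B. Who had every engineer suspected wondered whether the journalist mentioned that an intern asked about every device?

In A, the wh-phrase is extracted from inside a wh-island (introduced by "whether"), which blocks movement.
In B, the extraction path crosses only that-complement boundaries, which are transparent.
So B is grammatical.

B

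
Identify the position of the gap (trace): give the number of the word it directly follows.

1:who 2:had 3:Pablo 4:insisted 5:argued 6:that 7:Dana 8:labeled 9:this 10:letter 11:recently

4

The displaced element is "who" (word 1).
It is linked across 1 clause boundary (Ø).
It functions as the subject of "argued", so the gap sits immediately after word 4 ("insisted").
Base order: Pablo had insisted that who argued that Dana labeled this letter recently.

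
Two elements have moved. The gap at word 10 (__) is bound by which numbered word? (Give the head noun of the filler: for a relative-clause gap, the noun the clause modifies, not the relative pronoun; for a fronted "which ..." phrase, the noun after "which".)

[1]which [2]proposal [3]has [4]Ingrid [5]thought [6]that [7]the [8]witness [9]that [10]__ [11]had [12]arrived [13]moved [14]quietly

The marked gap is inside the relative clause, the subject of "arrived".
Its filler is the head noun "witness" (via "that"), at word 8.
(The other dependency links word 2 to a gap after word 13.)

8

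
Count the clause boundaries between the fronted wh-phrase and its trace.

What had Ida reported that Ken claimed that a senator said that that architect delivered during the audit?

3

"what" is extracted from the object of "delivered".
Boundaries crossed, outermost first: [that], [that], [that] — 3 in total.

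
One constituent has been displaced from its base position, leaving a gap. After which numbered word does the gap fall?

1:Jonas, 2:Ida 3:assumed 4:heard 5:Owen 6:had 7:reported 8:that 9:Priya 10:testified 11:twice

The displaced element is "Jonas" (word 1).
It is linked across 1 clause boundary (Ø).
It functions as the subject of "heard", so the gap sits immediately after word 3 ("assumed").
Base order: Ida assumed Jonas heard Owen had reported that Priya testified twice.

3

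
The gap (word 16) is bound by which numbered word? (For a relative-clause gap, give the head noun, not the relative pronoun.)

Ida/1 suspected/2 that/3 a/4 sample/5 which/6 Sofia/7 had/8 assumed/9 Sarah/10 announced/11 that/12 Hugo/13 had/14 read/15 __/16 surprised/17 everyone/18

The gap at 16 is the object of "read", inside a relative clause.
The relative pronoun is "which" (word 6); it is bound by the head noun immediately before it.
Its filler is the head noun "sample", at word 5.

5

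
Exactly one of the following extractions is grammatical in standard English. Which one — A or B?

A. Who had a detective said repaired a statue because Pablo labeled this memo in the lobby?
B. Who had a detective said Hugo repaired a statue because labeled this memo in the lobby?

A

In B, the wh-phrase is extracted from inside an adjunct island (introduced by "because"), which blocks movement.
In A, the extraction path crosses only that-complement boundaries, which are transparent.
So A is grammatical.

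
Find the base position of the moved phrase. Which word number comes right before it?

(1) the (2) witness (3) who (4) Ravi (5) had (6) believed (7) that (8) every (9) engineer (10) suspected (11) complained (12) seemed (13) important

10

The displaced element is "the witness" (word 2).
It is linked across 2 clause boundaries (that → Ø).
It functions as the subject of "complained", so the gap sits immediately after word 10 ("suspected").
Base order: Ravi had believed that every engineer suspected that the witness complained.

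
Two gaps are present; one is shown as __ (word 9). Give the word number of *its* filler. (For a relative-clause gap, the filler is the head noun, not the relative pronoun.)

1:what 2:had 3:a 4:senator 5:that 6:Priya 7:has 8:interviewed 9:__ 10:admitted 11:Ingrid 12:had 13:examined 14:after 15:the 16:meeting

4

The marked gap is inside the relative clause, the direct object of "interviewed".
Its filler is the head noun "senator" (via "that"), at word 4.
(The other dependency links word 1 to a gap after word 13.)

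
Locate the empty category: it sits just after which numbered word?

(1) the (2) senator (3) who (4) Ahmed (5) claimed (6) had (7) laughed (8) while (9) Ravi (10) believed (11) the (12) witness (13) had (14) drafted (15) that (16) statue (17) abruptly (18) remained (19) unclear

The displaced element is "the senator" (word 2).
It is linked across 1 clause boundary (Ø).
It functions as the subject of "laughed", so the gap sits immediately after word 5 ("claimed").
Base order: Ahmed claimed that the senator had laughed while Ravi believed the witness had drafted that statue abruptly.

5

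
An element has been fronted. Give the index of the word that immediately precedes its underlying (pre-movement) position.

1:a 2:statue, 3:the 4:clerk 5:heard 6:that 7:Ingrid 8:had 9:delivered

The displaced element is "a statue" (word 2).
It is linked across 1 clause boundary (that).
It functions as the direct object of "delivered", so the gap sits immediately after word 9 ("delivered").
Base order: The clerk heard that Ingrid had delivered a statue.

9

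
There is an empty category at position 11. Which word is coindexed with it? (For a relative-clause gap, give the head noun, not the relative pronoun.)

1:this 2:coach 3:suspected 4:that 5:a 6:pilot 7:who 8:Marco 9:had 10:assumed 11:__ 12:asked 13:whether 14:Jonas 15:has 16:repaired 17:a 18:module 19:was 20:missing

The gap at 11 is the subject of "asked", inside a relative clause.
The relative pronoun is "who" (word 7); it is bound by the head noun immediately before it.
Its filler is the head noun "pilot", at word 6.

6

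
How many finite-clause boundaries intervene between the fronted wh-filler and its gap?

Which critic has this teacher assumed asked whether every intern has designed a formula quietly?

1

"which critic" is extracted from the subject of "asked".
Boundaries crossed, outermost first: [Ø] — 1 in total.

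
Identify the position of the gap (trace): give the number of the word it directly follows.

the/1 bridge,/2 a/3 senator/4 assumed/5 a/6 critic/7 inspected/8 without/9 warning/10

The displaced element is "the bridge" (word 2).
It is linked across 1 clause boundary (Ø).
It functions as the direct object of "inspected", so the gap sits immediately after word 8 ("inspected").
Base order: A senator assumed a critic inspected the bridge without warning.

8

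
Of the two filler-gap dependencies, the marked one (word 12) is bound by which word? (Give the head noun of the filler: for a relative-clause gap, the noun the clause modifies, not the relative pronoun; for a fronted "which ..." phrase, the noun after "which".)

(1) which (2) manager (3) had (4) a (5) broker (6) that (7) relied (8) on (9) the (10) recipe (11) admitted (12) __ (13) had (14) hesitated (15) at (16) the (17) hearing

The marked gap is the subject of "hesitated".
Its filler is the fronted wh-phrase "which manager", at word 2.
(The other dependency links word 5 to a gap after word 6.)

2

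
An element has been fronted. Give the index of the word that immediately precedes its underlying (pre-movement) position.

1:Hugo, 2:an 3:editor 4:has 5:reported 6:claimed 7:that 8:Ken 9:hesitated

5

The displaced element is "Hugo" (word 1).
It is linked across 1 clause boundary (Ø).
It functions as the subject of "claimed", so the gap sits immediately after word 5 ("reported").
Base order: An editor has reported that Hugo claimed that Ken hesitated.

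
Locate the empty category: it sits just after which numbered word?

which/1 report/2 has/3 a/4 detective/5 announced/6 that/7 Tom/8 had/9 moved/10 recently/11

The displaced element is "which report" (word 2).
It is linked across 1 clause boundary (that).
It functions as the direct object of "moved", so the gap sits immediately after word 10 ("moved").
Base order: A detective has announced that Tom had moved which report recently.

10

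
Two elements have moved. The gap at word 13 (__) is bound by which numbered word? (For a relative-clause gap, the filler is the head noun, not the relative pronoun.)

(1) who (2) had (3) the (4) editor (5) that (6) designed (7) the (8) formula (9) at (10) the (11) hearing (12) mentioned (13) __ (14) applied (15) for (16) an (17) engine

The marked gap is the subject of "applied".
Its filler is the fronted wh-phrase "who", at word 1.
(The other dependency links word 4 to a gap after word 5.)

1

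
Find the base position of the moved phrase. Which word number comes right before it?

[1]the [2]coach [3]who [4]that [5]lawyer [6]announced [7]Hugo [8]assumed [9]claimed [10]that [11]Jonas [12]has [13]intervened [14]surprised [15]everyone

The displaced element is "the coach" (word 2).
It is linked across 2 clause boundaries (Ø → Ø).
It functions as the subject of "claimed", so the gap sits immediately after word 8 ("assumed").
Base order: That lawyer announced Hugo assumed that the coach claimed that Jonas has intervened.

8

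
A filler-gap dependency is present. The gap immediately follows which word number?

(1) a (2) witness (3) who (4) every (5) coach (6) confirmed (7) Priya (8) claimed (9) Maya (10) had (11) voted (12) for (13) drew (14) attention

12

The displaced element is "a witness" (word 2).
It is linked across 2 clause boundaries (Ø → Ø).
It functions as the object of the preposition "for" of "voted", so the gap sits immediately after word 12 ("for").
Base order: Every coach confirmed Priya claimed Maya had voted for a witness.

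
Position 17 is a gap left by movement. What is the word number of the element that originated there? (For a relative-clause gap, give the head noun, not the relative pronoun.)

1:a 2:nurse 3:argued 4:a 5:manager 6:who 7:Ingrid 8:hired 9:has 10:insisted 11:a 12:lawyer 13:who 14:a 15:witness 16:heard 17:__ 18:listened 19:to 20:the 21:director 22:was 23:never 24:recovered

12

The gap at 17 is the subject of "listened", inside a relative clause.
The relative pronoun is "who" (word 13); it is bound by the head noun immediately before it.
Its filler is the head noun "lawyer", at word 12.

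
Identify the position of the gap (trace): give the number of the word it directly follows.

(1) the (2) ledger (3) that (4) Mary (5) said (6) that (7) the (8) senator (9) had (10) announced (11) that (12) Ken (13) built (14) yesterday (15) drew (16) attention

The displaced element is "the ledger" (word 2).
It is linked across 2 clause boundaries (that → that).
It functions as the direct object of "built", so the gap sits immediately after word 13 ("built").
Base order: Mary said that the senator had announced that Ken built the ledger yesterday.

13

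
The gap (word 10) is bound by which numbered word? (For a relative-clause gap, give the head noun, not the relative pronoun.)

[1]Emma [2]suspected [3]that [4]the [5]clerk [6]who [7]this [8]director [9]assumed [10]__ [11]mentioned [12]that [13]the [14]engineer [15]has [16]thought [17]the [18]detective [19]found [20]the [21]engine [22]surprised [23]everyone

5

The gap at 10 is the subject of "mentioned", inside a relative clause.
The relative pronoun is "who" (word 6); it is bound by the head noun immediately before it.
Its filler is the head noun "clerk", at word 5.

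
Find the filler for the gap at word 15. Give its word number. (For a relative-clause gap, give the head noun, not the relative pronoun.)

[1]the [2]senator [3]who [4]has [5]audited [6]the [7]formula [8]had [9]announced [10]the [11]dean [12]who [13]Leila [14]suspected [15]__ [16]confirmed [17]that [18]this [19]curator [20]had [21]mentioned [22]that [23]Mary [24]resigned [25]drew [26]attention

The gap at 15 is the subject of "confirmed", inside a relative clause.
The relative pronoun is "who" (word 12); it is bound by the head noun immediately before it.
Its filler is the head noun "dean", at word 11.

11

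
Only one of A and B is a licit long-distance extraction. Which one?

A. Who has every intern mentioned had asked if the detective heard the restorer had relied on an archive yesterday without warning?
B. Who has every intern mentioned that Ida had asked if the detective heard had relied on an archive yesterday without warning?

In B, the wh-phrase is extracted from inside a wh-island (introduced by "if"), which blocks movement.
In A, the extraction path crosses only that-complement boundaries, which are transparent.
So A is grammatical.

A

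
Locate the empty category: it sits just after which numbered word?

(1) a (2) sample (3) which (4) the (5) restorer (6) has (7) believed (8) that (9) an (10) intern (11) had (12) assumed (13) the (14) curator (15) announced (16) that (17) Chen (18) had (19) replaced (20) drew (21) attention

19

The displaced element is "a sample" (word 2).
It is linked across 3 clause boundaries (that → Ø → that).
It functions as the direct object of "replaced", so the gap sits immediately after word 19 ("replaced").
Base order: The restorer has believed that an intern had assumed the curator announced that Chen had replaced a sample.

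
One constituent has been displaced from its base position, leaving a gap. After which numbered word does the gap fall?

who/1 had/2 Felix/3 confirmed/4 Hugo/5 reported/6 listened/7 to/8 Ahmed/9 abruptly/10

The displaced element is "who" (word 1).
It is linked across 2 clause boundaries (Ø → Ø).
It functions as the subject of "listened", so the gap sits immediately after word 6 ("reported").
Base order: Felix had confirmed Hugo reported who listened to Ahmed abruptly.

6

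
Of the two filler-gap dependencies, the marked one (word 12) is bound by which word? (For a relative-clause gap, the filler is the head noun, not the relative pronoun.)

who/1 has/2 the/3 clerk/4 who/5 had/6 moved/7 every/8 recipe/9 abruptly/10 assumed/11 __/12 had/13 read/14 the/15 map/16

1

The marked gap is the subject of "read".
Its filler is the fronted wh-phrase "who", at word 1.
(The other dependency links word 4 to a gap after word 5.)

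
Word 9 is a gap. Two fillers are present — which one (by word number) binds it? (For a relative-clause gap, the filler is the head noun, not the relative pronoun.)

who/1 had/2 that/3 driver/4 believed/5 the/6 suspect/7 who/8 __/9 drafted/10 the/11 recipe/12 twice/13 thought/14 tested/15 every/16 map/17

7

The marked gap is inside the relative clause, the subject of "drafted".
Its filler is the head noun "suspect" (via "who"), at word 7.
(The other dependency links word 1 to a gap after word 14.)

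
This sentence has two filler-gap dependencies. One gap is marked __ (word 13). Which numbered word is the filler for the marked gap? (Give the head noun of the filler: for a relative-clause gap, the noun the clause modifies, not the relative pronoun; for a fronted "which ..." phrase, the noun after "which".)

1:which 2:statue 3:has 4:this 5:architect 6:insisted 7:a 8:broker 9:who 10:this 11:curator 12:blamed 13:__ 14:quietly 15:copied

The marked gap is inside the relative clause, the direct object of "blamed".
Its filler is the head noun "broker" (via "who"), at word 8.
(The other dependency links word 2 to a gap after word 15.)

8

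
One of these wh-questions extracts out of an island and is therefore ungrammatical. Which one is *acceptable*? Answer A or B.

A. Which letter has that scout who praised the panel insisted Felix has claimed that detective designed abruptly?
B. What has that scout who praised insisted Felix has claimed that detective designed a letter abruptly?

A

In B, the wh-phrase is extracted from inside a complex-NP island (relative clause) (introduced by "who"), which blocks movement.
In A, the extraction path crosses only that-complement boundaries, which are transparent.
So A is grammatical.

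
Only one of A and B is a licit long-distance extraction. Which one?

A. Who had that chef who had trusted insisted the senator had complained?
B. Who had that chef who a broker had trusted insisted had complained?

In A, the wh-phrase is extracted from inside a complex-NP island (relative clause) (introduced by "who"), which blocks movement.
In B, the extraction path crosses only that-complement boundaries, which are transparent.
So B is grammatical.

B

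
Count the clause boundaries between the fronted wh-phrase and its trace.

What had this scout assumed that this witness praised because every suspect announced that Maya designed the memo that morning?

"what" is extracted from the object of "praised".
Boundaries crossed, outermost first: [that] — 1 in total.

1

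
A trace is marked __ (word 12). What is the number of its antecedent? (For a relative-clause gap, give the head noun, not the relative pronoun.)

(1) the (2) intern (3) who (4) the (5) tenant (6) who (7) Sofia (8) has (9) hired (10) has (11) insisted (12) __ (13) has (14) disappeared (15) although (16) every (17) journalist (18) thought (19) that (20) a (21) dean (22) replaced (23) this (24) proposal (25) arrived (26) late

2

The gap at 12 is the subject of "disappeared", inside a relative clause.
The relative pronoun is "who" (word 3); it is bound by the head noun immediately before it.
Its filler is the head noun "intern", at word 2.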